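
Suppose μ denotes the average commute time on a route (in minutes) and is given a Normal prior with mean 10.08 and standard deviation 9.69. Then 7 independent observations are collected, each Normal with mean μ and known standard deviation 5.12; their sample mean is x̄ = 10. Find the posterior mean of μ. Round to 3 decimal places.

Posterior mean ≈ 10.003

Prior precision 1/τ₀² = 1/9.69² = 0.0106501; data precision n/σ² = 7/5.12² = 0.267029.
Posterior precision = 0.0106501 + 0.267029 = 0.277679.
Posterior mean = (0.0106501·10.08 + 0.267029·10) / 0.277679 = 10.003.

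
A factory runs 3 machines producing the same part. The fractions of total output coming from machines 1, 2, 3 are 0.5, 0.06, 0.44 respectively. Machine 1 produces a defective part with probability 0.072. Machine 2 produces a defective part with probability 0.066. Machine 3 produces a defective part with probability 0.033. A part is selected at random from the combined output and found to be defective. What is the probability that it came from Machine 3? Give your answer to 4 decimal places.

Posterior probability ≈ 0.2665

Tabulate prior·likelihood by source: [1] prior 0.5, lik 0.072, product 0.03600; [2] prior 0.06, lik 0.066, product 0.003960; [3] prior 0.44, lik 0.033, product 0.01452.
Normalizing constant = 0.054480; the posterior for Machine 3 is its product over the sum, 0.01452/0.054480 = 0.2665.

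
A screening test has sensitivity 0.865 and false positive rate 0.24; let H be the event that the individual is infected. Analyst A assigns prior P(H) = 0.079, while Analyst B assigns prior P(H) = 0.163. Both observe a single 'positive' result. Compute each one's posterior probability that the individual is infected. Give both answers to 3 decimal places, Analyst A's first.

P('+'|H) = 0.865, P('+'|¬H) = 0.24.
Analyst A: numerator 0.865·0.079 = 0.068335; evidence = 0.068335+0.24·0.921 = 0.28938; posterior = 0.236.
Analyst B: numerator 0.865·0.163 = 0.14100; evidence = 0.14100+0.24·0.837 = 0.34187; posterior = 0.412.

Analyst A: 0.236; Analyst B: 0.412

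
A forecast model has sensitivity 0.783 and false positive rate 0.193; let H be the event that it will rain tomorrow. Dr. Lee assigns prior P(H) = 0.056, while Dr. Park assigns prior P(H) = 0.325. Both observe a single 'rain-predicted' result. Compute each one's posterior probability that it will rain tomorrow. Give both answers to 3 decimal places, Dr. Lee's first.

P('+'|H) = 0.783, P('+'|¬H) = 0.193.
Dr. Lee: numerator 0.783·0.056 = 0.043848; evidence = 0.043848+0.193·0.944 = 0.22604; posterior = 0.194.
Dr. Park: numerator 0.783·0.325 = 0.25448; evidence = 0.25448+0.193·0.675 = 0.38475; posterior = 0.661.

Dr. Lee: 0.194; Dr. Park: 0.661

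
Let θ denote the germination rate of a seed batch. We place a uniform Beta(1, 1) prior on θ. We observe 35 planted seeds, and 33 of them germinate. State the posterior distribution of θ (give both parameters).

Observing 33 successes and 2 failures updates Beta(1, 1) by adding the success and failure counts to the two shape parameters: α = 1+33 = 34, β = 1+2 = 3.

Posterior: Beta(34, 3)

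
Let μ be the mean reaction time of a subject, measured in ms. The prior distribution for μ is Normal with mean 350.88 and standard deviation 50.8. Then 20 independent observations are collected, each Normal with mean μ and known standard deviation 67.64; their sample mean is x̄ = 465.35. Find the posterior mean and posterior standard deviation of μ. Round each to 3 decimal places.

With known σ, the Normal prior is conjugate. Weight on the data is w = (n/σ²)/(n/σ² + 1/τ₀²) = 0.00437142/(0.00437142+0.00038750) = 0.91857.
Posterior mean = w·x̄ + (1−w)·μ₀ = 0.91857·465.35 + 0.081426·350.88 = 456.029. Posterior variance = 1/(0.00437142+0.00038750) = 210.132, so SD = 14.496.

Posterior mean ≈ 456.029; posterior SD ≈ 14.496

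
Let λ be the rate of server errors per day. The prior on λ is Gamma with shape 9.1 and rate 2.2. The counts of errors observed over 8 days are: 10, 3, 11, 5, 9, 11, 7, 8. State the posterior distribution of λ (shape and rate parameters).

The Poisson likelihood adds the total count to the shape and the number of exposure periods to the rate. Here ∑xᵢ = 64 and n = 8, so shape 9.1→73.1 and rate 2.2→10.2.

Posterior: Gamma(shape=73.1, rate=10.2)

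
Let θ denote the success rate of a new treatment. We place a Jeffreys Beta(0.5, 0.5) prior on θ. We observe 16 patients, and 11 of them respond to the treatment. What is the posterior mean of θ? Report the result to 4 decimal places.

The binomial likelihood is conjugate to the Beta prior: with 11 successes and 5 failures, the posterior is Beta(0.5+11, 0.5+5) = Beta(11.5, 5.5).
E[θ | data] = 11.5/(11.5+5.5) = 0.6765.

Posterior mean ≈ 0.6765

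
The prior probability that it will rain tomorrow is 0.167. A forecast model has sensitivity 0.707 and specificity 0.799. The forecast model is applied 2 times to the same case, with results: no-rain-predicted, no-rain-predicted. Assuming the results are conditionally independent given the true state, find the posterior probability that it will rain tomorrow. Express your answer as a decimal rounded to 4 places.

Posterior P(H) ≈ 0.0263

With H the event that it will rain tomorrow, the joint likelihood of the observed sequence is P(data|H) = 0.293·0.293 = 0.085849 and P(data|¬H) = 0.799·0.799 = 0.63840.
Bayes: P(H|data) = 0.167·0.085849 / (0.167·0.085849 + 0.833·0.63840) = 0.014337/0.54612 = 0.0263.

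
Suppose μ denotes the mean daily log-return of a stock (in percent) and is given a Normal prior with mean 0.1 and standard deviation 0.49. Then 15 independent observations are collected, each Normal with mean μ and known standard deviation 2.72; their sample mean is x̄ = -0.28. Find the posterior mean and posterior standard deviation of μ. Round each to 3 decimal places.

Prior precision 1/τ₀² = 1/0.49² = 4.16493; data precision n/σ² = 15/2.72² = 2.02747.
Posterior precision = 4.16493 + 2.02747 = 6.19240, giving posterior SD = 1/√6.19240 = 0.402.
Posterior mean = (4.16493·0.1 + 2.02747·-0.28) / 6.19240 = -0.024.

Posterior mean ≈ -0.024; posterior SD ≈ 0.402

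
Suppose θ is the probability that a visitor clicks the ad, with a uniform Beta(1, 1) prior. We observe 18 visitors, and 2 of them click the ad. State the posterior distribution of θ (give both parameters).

The binomial likelihood is conjugate to the Beta prior: with 2 successes and 16 failures, the posterior is Beta(1+2, 1+16) = Beta(3, 17).

Posterior: Beta(3, 17)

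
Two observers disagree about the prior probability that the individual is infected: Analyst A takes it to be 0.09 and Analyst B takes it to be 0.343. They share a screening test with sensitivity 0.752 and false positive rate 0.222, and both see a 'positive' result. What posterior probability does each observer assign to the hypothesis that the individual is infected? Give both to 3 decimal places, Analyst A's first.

Analyst A: 0.251; Analyst B: 0.639

The likelihood ratio for a 'positive' result is 0.752/0.222 = 3.3874.
Analyst A: prior odds 0.09/0.91 = 0.098901; posterior odds 0.33502; posterior probability 0.251.
Analyst B: prior odds 0.343/0.657 = 0.52207; posterior odds 1.7685; posterior probability 0.639.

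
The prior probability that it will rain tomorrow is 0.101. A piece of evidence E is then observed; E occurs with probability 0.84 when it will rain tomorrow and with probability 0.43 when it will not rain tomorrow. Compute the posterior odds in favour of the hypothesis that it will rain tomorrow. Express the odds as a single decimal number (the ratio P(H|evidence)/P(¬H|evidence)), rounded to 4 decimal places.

Prior odds = 0.101/(1−0.101) = 0.11235.
Likelihood ratio for E = 0.84/0.43 = 1.9535.
Posterior odds = prior odds × LR = 0.21947.

Posterior odds ≈ 0.2195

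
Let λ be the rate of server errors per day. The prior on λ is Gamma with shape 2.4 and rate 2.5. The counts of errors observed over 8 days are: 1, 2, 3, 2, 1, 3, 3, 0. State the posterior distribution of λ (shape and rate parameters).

The Poisson likelihood adds the total count to the shape and the number of exposure periods to the rate. Here ∑xᵢ = 15 and n = 8, so shape 2.4→17.4 and rate 2.5→10.5.

Posterior: Gamma(shape=17.4, rate=10.5)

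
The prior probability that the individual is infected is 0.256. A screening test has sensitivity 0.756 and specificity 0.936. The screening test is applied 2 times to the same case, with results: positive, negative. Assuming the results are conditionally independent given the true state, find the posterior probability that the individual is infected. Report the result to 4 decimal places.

Let H be the event that the individual is infected; start with P(H) = 0.256. P('positive'|H) = 0.756, P('positive'|¬H) = 0.064.
Update on result 1 ('positive'): P(H) ← 0.756·0.2560 / (0.756·0.2560 + 0.064·0.7440) = 0.19354/0.24115 = 0.8025.
Update on result 2 ('negative'): P(H) ← 0.244·0.8025 / (0.244·0.8025 + 0.936·0.1975) = 0.19582/0.38064 = 0.5145.

Posterior P(H) ≈ 0.5145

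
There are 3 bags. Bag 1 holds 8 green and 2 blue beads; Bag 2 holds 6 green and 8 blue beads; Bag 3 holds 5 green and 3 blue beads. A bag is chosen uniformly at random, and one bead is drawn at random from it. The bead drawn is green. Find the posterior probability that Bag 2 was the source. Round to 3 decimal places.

Posterior probability ≈ 0.231

Tabulate prior·likelihood by source: [1] prior 0.333333, lik 0.8, product 0.2667; [2] prior 0.333333, lik 0.4286, product 0.1429; [3] prior 0.333333, lik 0.625, product 0.2083.
Normalizing constant = 0.61786; the posterior for Bag 2 is its product over the sum, 0.1429/0.61786 = 0.231.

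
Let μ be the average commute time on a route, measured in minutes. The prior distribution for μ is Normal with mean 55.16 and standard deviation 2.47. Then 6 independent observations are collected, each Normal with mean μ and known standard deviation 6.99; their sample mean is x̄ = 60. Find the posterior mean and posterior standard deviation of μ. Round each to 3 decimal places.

Prior precision 1/τ₀² = 1/2.47² = 0.163910; data precision n/σ² = 6/6.99² = 0.122800.
Posterior precision = 0.163910 + 0.122800 = 0.286710, giving posterior SD = 1/√0.286710 = 1.868.
Posterior mean = (0.163910·55.16 + 0.122800·60) / 0.286710 = 57.233.

Posterior mean ≈ 57.233; posterior SD ≈ 1.868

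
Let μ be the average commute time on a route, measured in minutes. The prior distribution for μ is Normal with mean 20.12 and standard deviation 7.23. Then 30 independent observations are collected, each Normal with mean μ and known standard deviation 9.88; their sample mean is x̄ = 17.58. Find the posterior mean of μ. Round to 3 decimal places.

Posterior mean ≈ 17.729

With known σ, the Normal prior is conjugate. Weight on the data is w = (n/σ²)/(n/σ² + 1/τ₀²) = 0.307332/(0.307332+0.0191304) = 0.94140.
Posterior mean = w·x̄ + (1−w)·μ₀ = 0.94140·17.58 + 0.058599·20.12 = 17.729.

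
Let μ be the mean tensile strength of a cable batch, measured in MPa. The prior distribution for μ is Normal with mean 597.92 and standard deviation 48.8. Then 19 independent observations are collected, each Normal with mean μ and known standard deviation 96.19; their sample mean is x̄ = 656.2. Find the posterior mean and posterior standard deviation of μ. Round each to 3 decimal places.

Prior precision 1/τ₀² = 1/48.8² = 0.00041991; data precision n/σ² = 19/96.19² = 0.00205350.
Posterior precision = 0.00041991 + 0.00205350 = 0.00247341, giving posterior SD = 1/√0.00247341 = 20.107.
Posterior mean = (0.00041991·597.92 + 0.00205350·656.2) / 0.00247341 = 646.306.

Posterior mean ≈ 646.306; posterior SD ≈ 20.107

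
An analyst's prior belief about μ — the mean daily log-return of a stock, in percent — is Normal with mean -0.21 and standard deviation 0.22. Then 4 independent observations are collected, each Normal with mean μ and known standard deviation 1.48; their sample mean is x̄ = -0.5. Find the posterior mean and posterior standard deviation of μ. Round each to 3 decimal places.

With known σ, the Normal prior is conjugate. Weight on the data is w = (n/σ²)/(n/σ² + 1/τ₀²) = 1.82615/(1.82615+20.6612) = 0.081208.
Posterior mean = w·x̄ + (1−w)·μ₀ = 0.081208·-0.5 + 0.91879·-0.21 = -0.234. Posterior variance = 1/(1.82615+20.6612) = 0.0444695, so SD = 0.211.

Posterior mean ≈ -0.234; posterior SD ≈ 0.211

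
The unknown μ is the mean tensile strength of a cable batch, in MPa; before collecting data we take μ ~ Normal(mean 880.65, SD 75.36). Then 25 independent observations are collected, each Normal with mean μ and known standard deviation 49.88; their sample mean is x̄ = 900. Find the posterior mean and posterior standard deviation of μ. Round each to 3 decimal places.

Posterior mean ≈ 899.667; posterior SD ≈ 9.890

Prior precision 1/τ₀² = 1/75.36² = 0.00017608; data precision n/σ² = 25/49.88² = 0.0100482.
Posterior precision = 0.00017608 + 0.0100482 = 0.0102243, giving posterior SD = 1/√0.0102243 = 9.890.
Posterior mean = (0.00017608·880.65 + 0.0100482·900) / 0.0102243 = 899.667.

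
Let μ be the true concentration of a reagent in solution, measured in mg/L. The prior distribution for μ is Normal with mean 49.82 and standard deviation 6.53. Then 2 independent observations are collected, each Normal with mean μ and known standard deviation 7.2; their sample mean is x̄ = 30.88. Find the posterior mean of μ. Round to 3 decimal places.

Posterior mean ≈ 38.040

With known σ, the Normal prior is conjugate. Weight on the data is w = (n/σ²)/(n/σ² + 1/τ₀²) = 0.0385802/(0.0385802+0.0234517) = 0.62194.
Posterior mean = w·x̄ + (1−w)·μ₀ = 0.62194·30.88 + 0.37806·49.82 = 38.040.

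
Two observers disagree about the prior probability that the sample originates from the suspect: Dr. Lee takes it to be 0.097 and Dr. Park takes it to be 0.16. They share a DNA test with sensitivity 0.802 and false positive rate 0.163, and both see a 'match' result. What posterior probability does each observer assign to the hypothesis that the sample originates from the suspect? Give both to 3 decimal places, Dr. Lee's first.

Dr. Lee: 0.346; Dr. Park: 0.484

The likelihood ratio for a 'match' result is 0.802/0.163 = 4.9202.
Dr. Lee: prior odds 0.097/0.903 = 0.10742; posterior odds 0.52853; posterior probability 0.346.
Dr. Park: prior odds 0.16/0.84 = 0.19048; posterior odds 0.93719; posterior probability 0.484.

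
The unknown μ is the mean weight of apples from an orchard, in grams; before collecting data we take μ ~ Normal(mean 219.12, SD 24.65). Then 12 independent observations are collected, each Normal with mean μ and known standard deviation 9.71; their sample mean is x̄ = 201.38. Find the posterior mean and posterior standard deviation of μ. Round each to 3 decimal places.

Posterior mean ≈ 201.606; posterior SD ≈ 2.785

Prior precision 1/τ₀² = 1/24.65² = 0.00164576; data precision n/σ² = 12/9.71² = 0.127275.
Posterior precision = 0.00164576 + 0.127275 = 0.128921, giving posterior SD = 1/√0.128921 = 2.785.
Posterior mean = (0.00164576·219.12 + 0.127275·201.38) / 0.128921 = 201.606.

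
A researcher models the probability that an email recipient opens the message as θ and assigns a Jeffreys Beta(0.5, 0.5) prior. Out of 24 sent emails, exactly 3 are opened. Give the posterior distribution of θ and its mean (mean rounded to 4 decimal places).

The binomial likelihood is conjugate to the Beta prior: with 3 successes and 21 failures, the posterior is Beta(0.5+3, 0.5+21) = Beta(3.5, 21.5).
E[θ | data] = 3.5/(3.5+21.5) = 0.1400.

Posterior: Beta(3.5, 21.5); mean ≈ 0.1400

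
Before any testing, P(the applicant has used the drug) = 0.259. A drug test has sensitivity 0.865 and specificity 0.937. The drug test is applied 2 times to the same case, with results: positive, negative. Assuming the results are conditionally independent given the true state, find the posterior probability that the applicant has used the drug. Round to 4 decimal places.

Posterior P(H) ≈ 0.4088

With H the event that the applicant has used the drug, the joint likelihood of the observed sequence is P(data|H) = 0.865·0.135 = 0.11678 and P(data|¬H) = 0.063·0.937 = 0.059031.
Bayes: P(H|data) = 0.259·0.11678 / (0.259·0.11678 + 0.741·0.059031) = 0.030245/0.073987 = 0.4088.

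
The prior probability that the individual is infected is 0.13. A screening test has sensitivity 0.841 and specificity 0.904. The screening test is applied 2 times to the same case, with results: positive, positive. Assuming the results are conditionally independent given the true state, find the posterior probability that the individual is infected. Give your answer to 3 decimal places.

Posterior P(H) ≈ 0.920

With H the event that the individual is infected, the joint likelihood of the observed sequence is P(data|H) = 0.841·0.841 = 0.70728 and P(data|¬H) = 0.096·0.096 = 0.0092160.
Bayes: P(H|data) = 0.13·0.70728 / (0.13·0.70728 + 0.87·0.0092160) = 0.091947/0.099964 = 0.9198.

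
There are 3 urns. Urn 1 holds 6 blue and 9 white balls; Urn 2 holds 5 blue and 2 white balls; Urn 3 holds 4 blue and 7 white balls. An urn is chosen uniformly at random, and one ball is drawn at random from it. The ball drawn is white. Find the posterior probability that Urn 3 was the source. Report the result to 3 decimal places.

P(white|Urn 1) = 0.6; P(white|Urn 2) = 0.2857; P(white|Urn 3) = 0.6364.
Prior × likelihood for each source: 0.333333·0.6=0.2000, 0.333333·0.2857=0.09524, 0.333333·0.6364=0.2121. Summing gives P(white) = 0.50736.
P(Urn 3 | white) = 0.2121 / 0.50736 = 0.418.

Posterior probability ≈ 0.418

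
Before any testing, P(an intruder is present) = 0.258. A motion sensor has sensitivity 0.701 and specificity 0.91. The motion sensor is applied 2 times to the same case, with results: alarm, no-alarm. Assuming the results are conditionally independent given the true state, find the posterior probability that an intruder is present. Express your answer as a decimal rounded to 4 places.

Posterior P(H) ≈ 0.4709

With H the event that an intruder is present, the joint likelihood of the observed sequence is P(data|H) = 0.701·0.299 = 0.20960 and P(data|¬H) = 0.09·0.91 = 0.081900.
Bayes: P(H|data) = 0.258·0.20960 / (0.258·0.20960 + 0.742·0.081900) = 0.054077/0.11485 = 0.4709.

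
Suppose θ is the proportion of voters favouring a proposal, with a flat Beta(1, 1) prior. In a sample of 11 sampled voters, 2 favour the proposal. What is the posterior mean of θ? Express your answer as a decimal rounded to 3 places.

Posterior mean ≈ 0.231

The binomial likelihood is conjugate to the Beta prior: with 2 successes and 9 failures, the posterior is Beta(1+2, 1+9) = Beta(3, 10).
E[θ | data] = 3/(3+10) = 0.231.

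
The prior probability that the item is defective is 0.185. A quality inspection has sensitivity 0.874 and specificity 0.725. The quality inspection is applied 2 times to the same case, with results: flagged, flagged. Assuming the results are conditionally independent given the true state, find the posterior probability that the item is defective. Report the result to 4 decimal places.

With H the event that the item is defective, the joint likelihood of the observed sequence is P(data|H) = 0.874·0.874 = 0.76388 and P(data|¬H) = 0.275·0.275 = 0.075625.
Bayes: P(H|data) = 0.185·0.76388 / (0.185·0.76388 + 0.815·0.075625) = 0.14132/0.20295 = 0.6963.

Posterior P(H) ≈ 0.6963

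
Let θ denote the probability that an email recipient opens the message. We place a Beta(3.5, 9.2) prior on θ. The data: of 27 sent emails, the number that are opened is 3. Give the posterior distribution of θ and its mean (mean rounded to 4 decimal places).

The binomial likelihood is conjugate to the Beta prior: with 3 successes and 24 failures, the posterior is Beta(3.5+3, 9.2+24) = Beta(6.5, 33.2).
Posterior mean = α/(α+β) = 6.5/39.7 = 0.1637.

Posterior: Beta(6.5, 33.2); mean ≈ 0.1637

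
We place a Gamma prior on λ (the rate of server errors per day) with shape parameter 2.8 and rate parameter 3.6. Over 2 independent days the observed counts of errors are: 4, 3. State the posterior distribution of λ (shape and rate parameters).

Posterior: Gamma(shape=9.8, rate=5.6)

The Poisson likelihood adds the total count to the shape and the number of exposure periods to the rate. Here ∑xᵢ = 7 and n = 2, so shape 2.8→9.8 and rate 3.6→5.6.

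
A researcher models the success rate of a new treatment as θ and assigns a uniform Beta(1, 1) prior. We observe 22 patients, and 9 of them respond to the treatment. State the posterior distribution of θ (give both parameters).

The binomial likelihood is conjugate to the Beta prior: with 9 successes and 13 failures, the posterior is Beta(1+9, 1+13) = Beta(10, 14).

Posterior: Beta(10, 14)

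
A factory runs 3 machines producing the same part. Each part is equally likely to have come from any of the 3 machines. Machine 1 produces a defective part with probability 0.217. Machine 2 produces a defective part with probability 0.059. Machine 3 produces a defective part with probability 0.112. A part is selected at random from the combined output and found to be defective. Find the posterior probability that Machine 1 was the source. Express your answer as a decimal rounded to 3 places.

Posterior probability ≈ 0.559

Tabulate prior·likelihood by source: [1] prior 0.333333, lik 0.217, product 0.07233; [2] prior 0.333333, lik 0.059, product 0.01967; [3] prior 0.333333, lik 0.112, product 0.03733.
Normalizing constant = 0.12933; the posterior for Machine 1 is its product over the sum, 0.07233/0.12933 = 0.559.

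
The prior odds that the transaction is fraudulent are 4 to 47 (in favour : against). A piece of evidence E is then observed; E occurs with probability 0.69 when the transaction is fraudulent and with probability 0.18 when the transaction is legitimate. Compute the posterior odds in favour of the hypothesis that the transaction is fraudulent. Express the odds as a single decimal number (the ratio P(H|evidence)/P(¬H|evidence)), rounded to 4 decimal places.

Prior odds = 4/47 = 0.085106.
Likelihood ratio for E = 0.69/0.18 = 3.8333.
Posterior odds = prior odds × LR = 0.32624.

Posterior odds ≈ 0.3262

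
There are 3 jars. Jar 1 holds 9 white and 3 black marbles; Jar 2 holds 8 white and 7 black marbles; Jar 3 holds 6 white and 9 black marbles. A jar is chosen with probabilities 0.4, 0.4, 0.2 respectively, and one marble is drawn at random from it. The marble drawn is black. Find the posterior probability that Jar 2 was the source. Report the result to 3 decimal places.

P(black|Jar 1) = 0.25; P(black|Jar 2) = 0.4667; P(black|Jar 3) = 0.6.
Prior × likelihood for each source: 0.4·0.25=0.1000, 0.4·0.4667=0.1867, 0.2·0.6=0.1200. Summing gives P(black) = 0.40667.
P(Jar 2 | black) = 0.1867 / 0.40667 = 0.459.

Posterior probability ≈ 0.459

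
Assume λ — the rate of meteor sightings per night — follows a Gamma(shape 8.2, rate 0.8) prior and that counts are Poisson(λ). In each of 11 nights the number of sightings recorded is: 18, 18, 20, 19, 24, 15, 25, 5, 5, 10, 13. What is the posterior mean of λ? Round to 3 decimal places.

Posterior mean ≈ 15.271

The Poisson likelihood adds the total count to the shape and the number of exposure periods to the rate. Here ∑xᵢ = 172 and n = 11, so shape 8.2→180.2 and rate 0.8→11.8.
E[λ | data] = 180.2/11.8 = 15.271.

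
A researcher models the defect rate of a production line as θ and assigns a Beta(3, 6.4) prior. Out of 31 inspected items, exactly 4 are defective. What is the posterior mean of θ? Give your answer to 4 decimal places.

Posterior mean ≈ 0.1733

The binomial likelihood is conjugate to the Beta prior: with 4 successes and 27 failures, the posterior is Beta(3+4, 6.4+27) = Beta(7, 33.4).
Posterior mean = α/(α+β) = 7/40.4 = 0.1733.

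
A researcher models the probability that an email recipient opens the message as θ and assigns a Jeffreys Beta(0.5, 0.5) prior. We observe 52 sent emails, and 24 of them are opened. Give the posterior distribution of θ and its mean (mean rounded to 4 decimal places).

The binomial likelihood is conjugate to the Beta prior: with 24 successes and 28 failures, the posterior is Beta(0.5+24, 0.5+28) = Beta(24.5, 28.5).
Posterior mean = α/(α+β) = 24.5/53 = 0.4623.

Posterior: Beta(24.5, 28.5); mean ≈ 0.4623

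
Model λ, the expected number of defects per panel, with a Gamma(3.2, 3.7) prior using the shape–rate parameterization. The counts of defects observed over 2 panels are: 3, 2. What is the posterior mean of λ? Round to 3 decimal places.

The Poisson likelihood adds the total count to the shape and the number of exposure periods to the rate. Here ∑xᵢ = 5 and n = 2, so shape 3.2→8.2 and rate 3.7→5.7.
E[λ | data] = 8.2/5.7 = 1.439.

Posterior mean ≈ 1.439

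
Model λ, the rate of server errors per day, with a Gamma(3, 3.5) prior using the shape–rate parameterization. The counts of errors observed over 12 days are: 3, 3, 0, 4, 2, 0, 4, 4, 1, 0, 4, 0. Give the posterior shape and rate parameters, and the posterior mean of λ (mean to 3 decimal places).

Posterior: Gamma(shape=28, rate=15.5); mean ≈ 1.806

Total count ∑xᵢ = 25 over n = 12 days.
Gamma is conjugate to the Poisson likelihood: posterior is Gamma(shape = 3+25 = 28, rate = 3.5+12 = 15.5).
E[λ | data] = 28/15.5 = 1.806.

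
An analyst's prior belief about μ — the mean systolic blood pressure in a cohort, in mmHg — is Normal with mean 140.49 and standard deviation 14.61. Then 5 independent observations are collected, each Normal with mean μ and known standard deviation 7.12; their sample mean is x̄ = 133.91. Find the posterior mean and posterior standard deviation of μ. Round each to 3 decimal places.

Prior precision 1/τ₀² = 1/14.61² = 0.00468489; data precision n/σ² = 5/7.12² = 0.0986302.
Posterior precision = 0.00468489 + 0.0986302 = 0.103315, giving posterior SD = 1/√0.103315 = 3.111.
Posterior mean = (0.00468489·140.49 + 0.0986302·133.91) / 0.103315 = 134.208.

Posterior mean ≈ 134.208; posterior SD ≈ 3.111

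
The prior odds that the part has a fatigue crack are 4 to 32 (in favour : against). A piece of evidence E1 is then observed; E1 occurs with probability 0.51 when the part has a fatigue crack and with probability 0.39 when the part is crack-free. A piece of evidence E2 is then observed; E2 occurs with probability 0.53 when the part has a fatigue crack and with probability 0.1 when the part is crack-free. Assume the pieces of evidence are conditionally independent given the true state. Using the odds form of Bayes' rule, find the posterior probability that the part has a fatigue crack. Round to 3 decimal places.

Prior odds = 4/32 = 0.12500. In log-odds, ln(0.12500) = -2.0794.
Add log likelihood ratios: ln(1.3077) + ln(5.3000) = 1.9360.
Posterior log-odds = -0.14347, so posterior odds = exp(-0.14347) = 0.86635. Converting, P(H|E) = 0.86635/1.8663 = 0.464.

Posterior probability ≈ 0.464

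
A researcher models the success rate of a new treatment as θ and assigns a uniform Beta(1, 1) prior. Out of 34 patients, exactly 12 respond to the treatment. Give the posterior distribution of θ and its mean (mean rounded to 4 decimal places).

The binomial likelihood is conjugate to the Beta prior: with 12 successes and 22 failures, the posterior is Beta(1+12, 1+22) = Beta(13, 23).
E[θ | data] = 13/(13+23) = 0.3611.

Posterior: Beta(13, 23); mean ≈ 0.3611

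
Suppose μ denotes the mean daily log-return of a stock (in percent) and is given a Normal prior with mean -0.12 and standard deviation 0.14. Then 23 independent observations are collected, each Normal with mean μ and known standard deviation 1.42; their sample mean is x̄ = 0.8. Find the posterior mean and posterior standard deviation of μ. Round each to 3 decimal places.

Posterior mean ≈ 0.048; posterior SD ≈ 0.127

Prior precision 1/τ₀² = 1/0.14² = 51.0204; data precision n/σ² = 23/1.42² = 11.4065.
Posterior precision = 51.0204 + 11.4065 = 62.4269, giving posterior SD = 1/√62.4269 = 0.127.
Posterior mean = (51.0204·-0.12 + 11.4065·0.8) / 62.4269 = 0.048.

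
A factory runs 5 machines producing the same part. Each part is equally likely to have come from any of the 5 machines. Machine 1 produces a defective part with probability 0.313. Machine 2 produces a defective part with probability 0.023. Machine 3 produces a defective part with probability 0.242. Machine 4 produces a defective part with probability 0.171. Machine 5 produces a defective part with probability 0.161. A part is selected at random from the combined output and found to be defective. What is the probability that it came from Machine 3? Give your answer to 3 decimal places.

P(defective|M1) = 0.313; P(defective|M2) = 0.023; P(defective|M3) = 0.242; P(defective|M4) = 0.171; P(defective|M5) = 0.161.
Prior × likelihood for each source: 0.2·0.313=0.06260, 0.2·0.023=0.004600, 0.2·0.242=0.04840, 0.2·0.171=0.03420, 0.2·0.161=0.03220. Summing gives P(defective) = 0.18200.
P(Machine 3 | defective) = 0.04840 / 0.18200 = 0.266.

Posterior probability ≈ 0.266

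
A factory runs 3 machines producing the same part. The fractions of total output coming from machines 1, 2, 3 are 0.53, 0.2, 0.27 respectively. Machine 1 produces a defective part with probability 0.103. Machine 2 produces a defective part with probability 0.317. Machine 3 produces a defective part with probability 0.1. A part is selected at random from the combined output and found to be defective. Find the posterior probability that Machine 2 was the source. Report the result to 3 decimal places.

P(defective|M1) = 0.103; P(defective|M2) = 0.317; P(defective|M3) = 0.1.
Prior × likelihood for each source: 0.53·0.103=0.05459, 0.2·0.317=0.06340, 0.27·0.1=0.02700. Summing gives P(defective) = 0.14499.
P(Machine 2 | defective) = 0.06340 / 0.14499 = 0.437.

Posterior probability ≈ 0.437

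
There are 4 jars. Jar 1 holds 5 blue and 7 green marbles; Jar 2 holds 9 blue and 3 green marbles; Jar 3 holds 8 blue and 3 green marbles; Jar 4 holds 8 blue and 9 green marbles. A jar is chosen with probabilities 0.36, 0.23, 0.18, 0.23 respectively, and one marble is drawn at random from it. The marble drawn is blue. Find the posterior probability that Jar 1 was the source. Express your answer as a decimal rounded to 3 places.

Posterior probability ≈ 0.267

P(blue|Jar 1) = 0.4167; P(blue|Jar 2) = 0.75; P(blue|Jar 3) = 0.7273; P(blue|Jar 4) = 0.4706.
Prior × likelihood for each source: 0.36·0.4167=0.1500, 0.23·0.75=0.1725, 0.18·0.7273=0.1309, 0.23·0.4706=0.1082. Summing gives P(blue) = 0.56164.
P(Jar 1 | blue) = 0.1500 / 0.56164 = 0.267.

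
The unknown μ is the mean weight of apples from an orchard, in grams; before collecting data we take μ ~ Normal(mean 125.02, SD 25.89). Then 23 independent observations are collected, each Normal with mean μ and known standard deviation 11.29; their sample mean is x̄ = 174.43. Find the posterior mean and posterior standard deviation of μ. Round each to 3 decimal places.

Prior precision 1/τ₀² = 1/25.89² = 0.00149189; data precision n/σ² = 23/11.29² = 0.180443.
Posterior precision = 0.00149189 + 0.180443 = 0.181935, giving posterior SD = 1/√0.181935 = 2.344.
Posterior mean = (0.00149189·125.02 + 0.180443·174.43) / 0.181935 = 174.025.

Posterior mean ≈ 174.025; posterior SD ≈ 2.344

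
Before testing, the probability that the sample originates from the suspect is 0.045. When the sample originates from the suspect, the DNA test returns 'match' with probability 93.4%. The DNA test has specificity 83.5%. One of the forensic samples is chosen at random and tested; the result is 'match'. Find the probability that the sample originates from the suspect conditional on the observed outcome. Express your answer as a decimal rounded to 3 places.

P(H | E) ≈ 0.211

Write H for 'the sample originates from the suspect'. Prior odds H:¬H = 0.045/0.955 = 0.047120. For the 'match' outcome, the likelihood ratio is 0.934/0.165 = 5.6606.
Posterior odds = 0.047120 × 5.6606 = 0.26673, so P(H|E) = 0.26673/(1+0.26673) = 0.211.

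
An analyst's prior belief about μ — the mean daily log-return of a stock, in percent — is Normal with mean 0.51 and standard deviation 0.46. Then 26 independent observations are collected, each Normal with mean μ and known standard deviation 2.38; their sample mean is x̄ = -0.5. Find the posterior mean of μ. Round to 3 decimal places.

Prior precision 1/τ₀² = 1/0.46² = 4.72590; data precision n/σ² = 26/2.38² = 4.59007.
Posterior precision = 4.72590 + 4.59007 = 9.31597.
Posterior mean = (4.72590·0.51 + 4.59007·-0.5) / 9.31597 = 0.012.

Posterior mean ≈ 0.012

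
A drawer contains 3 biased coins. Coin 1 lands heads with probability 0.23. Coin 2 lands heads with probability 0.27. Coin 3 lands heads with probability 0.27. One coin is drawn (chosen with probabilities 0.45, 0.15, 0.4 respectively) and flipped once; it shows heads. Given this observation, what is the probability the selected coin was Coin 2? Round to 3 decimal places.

Posterior probability ≈ 0.161

P(heads|C1) = 0.23; P(heads|C2) = 0.27; P(heads|C3) = 0.27.
Prior × likelihood for each source: 0.45·0.23=0.1035, 0.15·0.27=0.04050, 0.4·0.27=0.1080. Summing gives P(heads) = 0.25200.
P(Coin 2 | heads) = 0.04050 / 0.25200 = 0.161.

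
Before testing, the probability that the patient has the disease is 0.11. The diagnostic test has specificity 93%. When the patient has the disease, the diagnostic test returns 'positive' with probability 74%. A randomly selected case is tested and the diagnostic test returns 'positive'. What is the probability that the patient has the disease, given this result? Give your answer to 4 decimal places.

Write H for 'the patient has the disease'. Prior odds H:¬H = 0.11/0.89 = 0.12360. For the 'positive' outcome, the likelihood ratio is 0.74/0.07 = 10.571.
Posterior odds = 0.12360 × 10.571 = 1.3066, so P(H|E) = 1.3066/(1+1.3066) = 0.5665.

P(H | E) ≈ 0.5665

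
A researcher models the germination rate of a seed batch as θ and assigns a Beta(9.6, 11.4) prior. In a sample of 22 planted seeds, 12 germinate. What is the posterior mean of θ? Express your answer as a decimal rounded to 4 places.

Observing 12 successes and 10 failures updates Beta(9.6, 11.4) by adding the success and failure counts to the two shape parameters: α = 9.6+12 = 21.6, β = 11.4+10 = 21.4.
Posterior mean = α/(α+β) = 21.6/43 = 0.5023.

Posterior mean ≈ 0.5023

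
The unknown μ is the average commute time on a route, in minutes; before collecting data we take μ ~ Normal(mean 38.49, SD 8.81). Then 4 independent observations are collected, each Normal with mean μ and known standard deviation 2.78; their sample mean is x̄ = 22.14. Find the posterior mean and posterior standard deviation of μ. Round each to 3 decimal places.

With known σ, the Normal prior is conjugate. Weight on the data is w = (n/σ²)/(n/σ² + 1/τ₀²) = 0.517572/(0.517572+0.0128839) = 0.97571.
Posterior mean = w·x̄ + (1−w)·μ₀ = 0.97571·22.14 + 0.024288·38.49 = 22.537. Posterior variance = 1/(0.517572+0.0128839) = 1.88517, so SD = 1.373.

Posterior mean ≈ 22.537; posterior SD ≈ 1.373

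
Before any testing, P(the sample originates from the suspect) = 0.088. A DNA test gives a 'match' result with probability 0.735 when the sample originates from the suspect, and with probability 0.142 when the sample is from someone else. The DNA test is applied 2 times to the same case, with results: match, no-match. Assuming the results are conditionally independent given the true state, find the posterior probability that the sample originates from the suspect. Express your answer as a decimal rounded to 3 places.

With H the event that the sample originates from the suspect, the joint likelihood of the observed sequence is P(data|H) = 0.735·0.265 = 0.19478 and P(data|¬H) = 0.142·0.858 = 0.12184.
Bayes: P(H|data) = 0.088·0.19478 / (0.088·0.19478 + 0.912·0.12184) = 0.017140/0.12825 = 0.1336.

Posterior P(H) ≈ 0.134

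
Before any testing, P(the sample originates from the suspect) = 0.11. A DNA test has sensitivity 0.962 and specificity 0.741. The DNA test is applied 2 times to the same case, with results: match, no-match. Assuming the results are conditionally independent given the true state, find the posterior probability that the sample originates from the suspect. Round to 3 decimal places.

Let H be the event that the sample originates from the suspect; start with P(H) = 0.11. P('match'|H) = 0.962, P('match'|¬H) = 0.259.
Update on result 1 ('match'): P(H) ← 0.962·0.1100 / (0.962·0.1100 + 0.259·0.8900) = 0.10582/0.33633 = 0.3146.
Update on result 2 ('no-match'): P(H) ← 0.038·0.3146 / (0.038·0.3146 + 0.741·0.6854) = 0.011956/0.51981 = 0.0230.

Posterior P(H) ≈ 0.023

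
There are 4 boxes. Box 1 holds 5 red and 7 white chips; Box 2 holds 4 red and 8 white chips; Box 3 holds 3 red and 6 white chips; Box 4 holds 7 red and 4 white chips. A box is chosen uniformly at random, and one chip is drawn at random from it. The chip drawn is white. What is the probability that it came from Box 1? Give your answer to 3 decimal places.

Tabulate prior·likelihood by source: [1] prior 0.25, lik 0.5833, product 0.1458; [2] prior 0.25, lik 0.6667, product 0.1667; [3] prior 0.25, lik 0.6667, product 0.1667; [4] prior 0.25, lik 0.3636, product 0.09091.
Normalizing constant = 0.57008; the posterior for Box 1 is its product over the sum, 0.1458/0.57008 = 0.256.

Posterior probability ≈ 0.256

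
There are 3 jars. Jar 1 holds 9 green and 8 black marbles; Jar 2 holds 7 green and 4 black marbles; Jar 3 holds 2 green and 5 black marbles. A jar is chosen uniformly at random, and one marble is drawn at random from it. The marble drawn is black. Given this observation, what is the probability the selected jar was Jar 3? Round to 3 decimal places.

Posterior probability ≈ 0.461

P(black|Jar 1) = 0.4706; P(black|Jar 2) = 0.3636; P(black|Jar 3) = 0.7143.
Prior × likelihood for each source: 0.333333·0.4706=0.1569, 0.333333·0.3636=0.1212, 0.333333·0.7143=0.2381. Summing gives P(black) = 0.51617.
P(Jar 3 | black) = 0.2381 / 0.51617 = 0.461.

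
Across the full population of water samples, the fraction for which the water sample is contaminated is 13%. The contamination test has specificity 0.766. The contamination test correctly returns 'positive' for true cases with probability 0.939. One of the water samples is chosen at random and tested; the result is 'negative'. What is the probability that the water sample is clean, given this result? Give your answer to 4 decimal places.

P(¬H | E) ≈ 0.9882

Let H be the event that the water sample is contaminated. P(H) = 0.13, so P(¬H) = 0.87. With E the 'negative' result, P(E|H) = 0.061 and P(E|¬H) = 0.766.
P(E) = 0.061·0.13 + 0.766·0.87 = 0.0079300 + 0.66642 = 0.67435.
By Bayes' theorem, P(H|E) = 0.0079300 / 0.67435 = 0.0118. Hence P(¬H|E) = 1 − 0.0118 = 0.9882.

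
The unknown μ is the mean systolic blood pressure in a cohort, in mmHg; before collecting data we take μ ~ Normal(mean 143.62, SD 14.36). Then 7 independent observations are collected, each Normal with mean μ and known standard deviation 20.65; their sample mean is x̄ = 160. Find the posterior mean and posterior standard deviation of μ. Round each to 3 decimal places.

Posterior mean ≈ 156.265; posterior SD ≈ 6.858

With known σ, the Normal prior is conjugate. Weight on the data is w = (n/σ²)/(n/σ² + 1/τ₀²) = 0.0164156/(0.0164156+0.00484943) = 0.77195.
Posterior mean = w·x̄ + (1−w)·μ₀ = 0.77195·160 + 0.22805·143.62 = 156.265. Posterior variance = 1/(0.0164156+0.00484943) = 47.0255, so SD = 6.858.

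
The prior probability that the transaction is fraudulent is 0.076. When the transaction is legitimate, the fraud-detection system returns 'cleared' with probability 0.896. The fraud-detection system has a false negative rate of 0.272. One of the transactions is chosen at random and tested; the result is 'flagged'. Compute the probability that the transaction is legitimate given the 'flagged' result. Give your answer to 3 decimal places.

P(¬H | E) ≈ 0.635

Write H for 'the transaction is fraudulent'. Prior odds H:¬H = 0.076/0.924 = 0.082251. For the 'flagged' outcome, the likelihood ratio is 0.728/0.104 = 7.0000.
Posterior odds = 0.082251 × 7.0000 = 0.57576, so P(H|E) = 0.57576/(1+0.57576) = 0.365. Then P(¬H|E) = 1 − 0.365 = 0.635.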